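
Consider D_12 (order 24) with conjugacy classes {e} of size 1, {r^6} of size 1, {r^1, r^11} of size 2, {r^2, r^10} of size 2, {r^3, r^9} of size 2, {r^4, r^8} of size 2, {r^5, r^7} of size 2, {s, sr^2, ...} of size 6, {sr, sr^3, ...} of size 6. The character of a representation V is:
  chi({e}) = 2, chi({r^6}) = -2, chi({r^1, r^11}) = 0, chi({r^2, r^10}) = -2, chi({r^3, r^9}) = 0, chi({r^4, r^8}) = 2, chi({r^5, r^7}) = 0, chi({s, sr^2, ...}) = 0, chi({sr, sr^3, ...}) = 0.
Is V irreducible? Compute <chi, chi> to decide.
Irreducible: <chi, chi> = 1.

Explanation: <chi, chi> = (1/|G|) sum_C |C| * |chi(C)|^2 = (1/24)[1*|2|^2 + 1*|-2|^2 + 2*|0|^2 + 2*|-2|^2 + 2*|0|^2 + 2*|2|^2 + 2*|0|^2 + 6*|0|^2 + 6*|0|^2]
  = (1/24)[(4) + (4) + (0) + (8) + (0) + (8) + (0) + (0) + (0)] = 24/24 = 1.
A character is irreducible iff <chi, chi> = 1, so this representation is irreducible.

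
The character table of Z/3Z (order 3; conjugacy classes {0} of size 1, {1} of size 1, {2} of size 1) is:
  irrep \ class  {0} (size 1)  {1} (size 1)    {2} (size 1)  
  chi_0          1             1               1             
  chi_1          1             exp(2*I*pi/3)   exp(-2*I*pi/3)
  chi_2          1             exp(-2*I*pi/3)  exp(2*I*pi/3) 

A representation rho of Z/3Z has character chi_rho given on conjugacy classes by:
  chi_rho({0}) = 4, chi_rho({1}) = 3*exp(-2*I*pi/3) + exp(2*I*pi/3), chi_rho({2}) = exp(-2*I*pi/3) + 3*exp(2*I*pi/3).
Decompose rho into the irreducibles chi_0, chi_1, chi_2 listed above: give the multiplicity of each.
Multiplicities: chi_0: 0, chi_1: 1, chi_2: 3.

Derivation: Use <chi_rho, chi> = (1/|G|) sum_C |C| * chi_rho(C) * conj(chi(C)) with |G| = 3 for each irreducible chi in the table:
  <chi_rho, chi_0> = (1/3)[1*(4)*conj(1) + 1*(3*exp(-2*I*pi/3) + exp(2*I*pi/3))*conj(1) + 1*(exp(-2*I*pi/3) + 3*exp(2*I*pi/3))*conj(1)]
      = (1/3)[(4) + (3*exp(-2*I*pi/3) + exp(2*I*pi/3)) + (exp(-2*I*pi/3) + 3*exp(2*I*pi/3))] = 0/3 = 0
  <chi_rho, chi_1> = (1/3)[1*(4)*conj(1) + 1*(3*exp(-2*I*pi/3) + exp(2*I*pi/3))*conj(exp(2*I*pi/3)) + 1*(exp(-2*I*pi/3) + 3*exp(2*I*pi/3))*conj(exp(-2*I*pi/3))]
      = (1/3)[(4) + (1 + 3*exp(2*I*pi/3)) + (1 + 3*exp(-2*I*pi/3))] = 3/3 = 1
  <chi_rho, chi_2> = (1/3)[1*(4)*conj(1) + 1*(3*exp(-2*I*pi/3) + exp(2*I*pi/3))*conj(exp(-2*I*pi/3)) + 1*(exp(-2*I*pi/3) + 3*exp(2*I*pi/3))*conj(exp(2*I*pi/3))]
      = (1/3)[(4) + (3 + exp(-2*I*pi/3)) + (3 + exp(2*I*pi/3))] = 9/3 = 3
(Exp terms are combined using exp(i*s)*conj(exp(i*t)) = exp(i*(s-t)), and sums of them are collapsed using the identity that for every m > 1 the m distinct m-th roots of unity sum to 0, e.g. 1 + exp(2*I*pi/3) + exp(-2*I*pi/3) = 0.)
Dimension check: dim(rho) = sum (mult * dim) = 0*1 + 1*1 + 3*1 = 4 = chi_rho(e) = 4.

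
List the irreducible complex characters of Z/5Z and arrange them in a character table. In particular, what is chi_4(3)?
Character table of Z/5Z (irreps indexed chi_0,...,chi_4 with chi_k(m) = zeta_5^(k*m), zeta_5 = exp(2*pi*i/5)):
  irrep \ class  {0} (size 1)  {1} (size 1)    {2} (size 1)    {3} (size 1)    {4} (size 1)  
  chi_0          1             1               1               1               1             
  chi_1          1             exp(2*I*pi/5)   exp(4*I*pi/5)   exp(-4*I*pi/5)  exp(-2*I*pi/5)
  chi_2          1             exp(4*I*pi/5)   exp(-2*I*pi/5)  exp(2*I*pi/5)   exp(-4*I*pi/5)
  chi_3          1             exp(-4*I*pi/5)  exp(2*I*pi/5)   exp(-2*I*pi/5)  exp(4*I*pi/5) 
  chi_4          1             exp(-2*I*pi/5)  exp(-4*I*pi/5)  exp(4*I*pi/5)   exp(2*I*pi/5) 

Spot check: chi_4(3) = zeta_5^(4*3) = zeta_5^12 = exp(4*I*pi/5).

Why: Z/5Z is abelian, so all 5 irreducible complex representations are 1-dimensional. They are given by chi_k(m) = zeta_5^(k*m) for k = 0,...,4. Row orthogonality: sum_m chi_k(m) conj(chi_l(m)) = 5 * [k = l].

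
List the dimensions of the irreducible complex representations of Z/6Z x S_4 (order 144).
Dimensions: 1, 1, 1, 1, 1, 1, 1, 1, 1, 1, 1, 1, 2, 2, 2, 2, 2, 2, 3, 3, 3, 3, 3, 3, 3, 3, 3, 3, 3, 3

Solution. There are 30 irreducibles (= number of conjugacy classes). Their dimensions d_i satisfy sum d_i^2 = |G| = 144: 1 + 1 + 1 + 1 + 1 + 1 + 1 + 1 + 1 + 1 + 1 + 1 + 4 + 4 + 4 + 4 + 4 + 4 + 9 + 9 + 9 + 9 + 9 + 9 + 9 + 9 + 9 + 9 + 9 + 9 = 144. (For the product with Z/6Z: each of the 6 1-dim characters of Z/6Z tensors with each irrep of S_4, giving 6 copies of each S_4-dimension.)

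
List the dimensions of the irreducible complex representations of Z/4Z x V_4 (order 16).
Dimensions: 1, 1, 1, 1, 1, 1, 1, 1, 1, 1, 1, 1, 1, 1, 1, 1

Derivation: There are 16 irreducibles (= number of conjugacy classes). Their dimensions d_i satisfy sum d_i^2 = |G| = 16: 1 + 1 + 1 + 1 + 1 + 1 + 1 + 1 + 1 + 1 + 1 + 1 + 1 + 1 + 1 + 1 = 16. (For the product with Z/4Z: each of the 4 1-dim characters of Z/4Z tensors with each irrep of V_4, giving 4 copies of each V_4-dimension.)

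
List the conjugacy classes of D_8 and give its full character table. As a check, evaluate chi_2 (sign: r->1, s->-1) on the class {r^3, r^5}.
Conjugacy classes: {e} of size 1, {r^4} of size 1, {r^1, r^7} of size 2, {r^2, r^6} of size 2, {r^3, r^5} of size 2, {s, sr^2, ...} of size 4, {sr, sr^3, ...} of size 4.
Character table:
  irrep \ class              {e} (size 1)  {r^4} (size 1)  {r^1, r^7} (size 2)  {r^2, r^6} (size 2)  {r^3, r^5} (size 2)  {s, sr^2, ...} (size 4)  {sr, sr^3, ...} (size 4)
  chi_1 (triv)               1             1               1                    1                    1                    1                        1                       
  chi_2 (sign: r->1, s->-1)  1             1               1                    1                    1                    -1                       -1                      
  chi_3 (r->-1, s->1)        1             1               -1                   1                    -1                   1                        -1                      
  chi_4 (r->-1, s->-1)       1             1               -1                   1                    -1                   -1                       1                       
  chi_5 (2d, j=1)            2             -2              sqrt(2)              0                    -sqrt(2)             0                        0                       
  chi_6 (2d, j=2)            2             2               0                    -2                   0                    0                        0                       
  chi_7 (2d, j=3)            2             -2              -sqrt(2)             0                    sqrt(2)              0                        0                       

Spot check: chi_2 (sign: r->1, s->-1) on {r^3, r^5} = 1.

Details: D_8 has order 2*8 = 16 with 7 conjugacy classes, hence 7 irreducibles. Sum of squared dims 1 + 1 + 1 + 1 + 4 + 4 + 4 = 16 = |G|. Linear characters come from the abelianisation; the 2-dimensional irreps have character r^k -> 2*cos(2*pi*j*k/8), reflections -> 0.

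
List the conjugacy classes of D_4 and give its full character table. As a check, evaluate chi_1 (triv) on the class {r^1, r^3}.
Conjugacy classes: {e} of size 1, {r^2} of size 1, {r^1, r^3} of size 2, {s, sr^2, ...} of size 2, {sr, sr^3, ...} of size 2.
Character table:
  irrep \ class              {e} (size 1)  {r^2} (size 1)  {r^1, r^3} (size 2)  {s, sr^2, ...} (size 2)  {sr, sr^3, ...} (size 2)
  chi_1 (triv)               1             1               1                    1                        1                       
  chi_2 (sign: r->1, s->-1)  1             1               1                    -1                       -1                      
  chi_3 (r->-1, s->1)        1             1               -1                   1                        -1                      
  chi_4 (r->-1, s->-1)       1             1               -1                   -1                       1                       
  chi_5 (2d, j=1)            2             -2              0                    0                        0                       

Spot check: chi_1 (triv) on {r^1, r^3} = 1.

Solution. D_4 has order 2*4 = 8 with 5 conjugacy classes, hence 5 irreducibles. Sum of squared dims 1 + 1 + 1 + 1 + 4 = 8 = |G|. Linear characters come from the abelianisation; the 2-dimensional irreps have character r^k -> 2*cos(2*pi*j*k/4), reflections -> 0.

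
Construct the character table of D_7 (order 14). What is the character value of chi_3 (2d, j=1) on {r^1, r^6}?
Conjugacy classes: {e} of size 1, {r^1, r^6} of size 2, {r^2, r^5} of size 2, {r^3, r^4} of size 2, {s, sr, ..., sr^6} of size 7.
Character table:
  irrep \ class              {e} (size 1)  {r^1, r^6} (size 2)  {r^2, r^5} (size 2)  {r^3, r^4} (size 2)  {s, sr, ..., sr^6} (size 7)
  chi_1 (triv)               1             1                    1                    1                    1                          
  chi_2 (sign: r->1, s->-1)  1             1                    1                    1                    -1                         
  chi_3 (2d, j=1)            2             2*cos(2*pi/7)        -2*cos(3*pi/7)       -2*cos(pi/7)         0                          
  chi_4 (2d, j=2)            2             -2*cos(3*pi/7)       -2*cos(pi/7)         2*cos(2*pi/7)        0                          
  chi_5 (2d, j=3)            2             -2*cos(pi/7)         2*cos(2*pi/7)        -2*cos(3*pi/7)       0                          

Spot check: chi_3 (2d, j=1) on {r^1, r^6} = 2*cos(2*pi/7).

Proof sketch: D_7 has order 2*7 = 14 with 5 conjugacy classes, hence 5 irreducibles. Sum of squared dims 1 + 1 + 4 + 4 + 4 = 14 = |G|. Linear characters come from the abelianisation; the 2-dimensional irreps have character r^k -> 2*cos(2*pi*j*k/7), reflections -> 0.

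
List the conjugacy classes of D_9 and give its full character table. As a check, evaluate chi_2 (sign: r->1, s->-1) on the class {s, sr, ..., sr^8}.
Conjugacy classes: {e} of size 1, {r^1, r^8} of size 2, {r^2, r^7} of size 2, {r^3, r^6} of size 2, {r^4, r^5} of size 2, {s, sr, ..., sr^8} of size 9.
Character table:
  irrep \ class              {e} (size 1)  {r^1, r^8} (size 2)  {r^2, r^7} (size 2)  {r^3, r^6} (size 2)  {r^4, r^5} (size 2)  {s, sr, ..., sr^8} (size 9)
  chi_1 (triv)               1             1                    1                    1                    1                    1                          
  chi_2 (sign: r->1, s->-1)  1             1                    1                    1                    1                    -1                         
  chi_3 (2d, j=1)            2             2*cos(2*pi/9)        2*cos(4*pi/9)        -1                   -2*cos(pi/9)         0                          
  chi_4 (2d, j=2)            2             2*cos(4*pi/9)        -2*cos(pi/9)         -1                   2*cos(2*pi/9)        0                          
  chi_5 (2d, j=3)            2             -1                   -1                   2                    -1                   0                          
  chi_6 (2d, j=4)            2             -2*cos(pi/9)         2*cos(2*pi/9)        -1                   2*cos(4*pi/9)        0                          

Spot check: chi_2 (sign: r->1, s->-1) on {s, sr, ..., sr^8} = -1.

Details: D_9 has order 2*9 = 18 with 6 conjugacy classes, hence 6 irreducibles. Sum of squared dims 1 + 1 + 4 + 4 + 4 + 4 = 18 = |G|. Linear characters come from the abelianisation; the 2-dimensional irreps have character r^k -> 2*cos(2*pi*j*k/9), reflections -> 0.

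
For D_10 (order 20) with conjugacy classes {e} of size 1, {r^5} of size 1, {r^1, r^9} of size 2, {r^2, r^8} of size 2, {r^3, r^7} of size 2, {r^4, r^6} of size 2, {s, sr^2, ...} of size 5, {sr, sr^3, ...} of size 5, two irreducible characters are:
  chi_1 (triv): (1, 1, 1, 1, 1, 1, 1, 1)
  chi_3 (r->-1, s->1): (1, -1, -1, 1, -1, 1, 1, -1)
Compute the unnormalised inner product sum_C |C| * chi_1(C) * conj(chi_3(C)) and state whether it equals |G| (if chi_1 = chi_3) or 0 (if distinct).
Sum = 0; so <chi_1, chi_3> = 0 (distinct irreducibles are orthogonal).

Derivation: Compute term by term over conjugacy classes (|C| * chi_1(C) * conj(chi_3(C))):
  1*(1)*conj(1) + 1*(1)*conj(-1) + 2*(1)*conj(-1) + 2*(1)*conj(1) + 2*(1)*conj(-1) + 2*(1)*conj(1) + 5*(1)*conj(1) + 5*(1)*conj(-1)
  = (1) + (-1) + (-2) + (2) + (-2) + (2) + (5) + (-5)
  = 0.
Dividing by |G| = 20 gives 0/20 = 0, matching the row-orthogonality relation <chi_1, chi_3> = [chi_1 = chi_3].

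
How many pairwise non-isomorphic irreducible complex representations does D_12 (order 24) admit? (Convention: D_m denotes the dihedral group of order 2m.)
9

The number of irreducible complex representations of a finite group equals its number of conjugacy classes. D_12 has 9 conjugacy classes (n/2 + 3 for n even), so D_12 (order 24) has exactly 9 irreducible complex representations.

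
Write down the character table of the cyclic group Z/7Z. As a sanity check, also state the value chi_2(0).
Character table of Z/7Z (irreps indexed chi_0,...,chi_6 with chi_k(m) = zeta_7^(k*m), zeta_7 = exp(2*pi*i/7)):
  irrep \ class  {0} (size 1)  {1} (size 1)    {2} (size 1)    {3} (size 1)    {4} (size 1)    {5} (size 1)    {6} (size 1)  
  chi_0          1             1               1               1               1               1               1             
  chi_1          1             exp(2*I*pi/7)   exp(4*I*pi/7)   exp(6*I*pi/7)   exp(-6*I*pi/7)  exp(-4*I*pi/7)  exp(-2*I*pi/7)
  chi_2          1             exp(4*I*pi/7)   exp(-6*I*pi/7)  exp(-2*I*pi/7)  exp(2*I*pi/7)   exp(6*I*pi/7)   exp(-4*I*pi/7)
  chi_3          1             exp(6*I*pi/7)   exp(-2*I*pi/7)  exp(4*I*pi/7)   exp(-4*I*pi/7)  exp(2*I*pi/7)   exp(-6*I*pi/7)
  chi_4          1             exp(-6*I*pi/7)  exp(2*I*pi/7)   exp(-4*I*pi/7)  exp(4*I*pi/7)   exp(-2*I*pi/7)  exp(6*I*pi/7) 
  chi_5          1             exp(-4*I*pi/7)  exp(6*I*pi/7)   exp(2*I*pi/7)   exp(-2*I*pi/7)  exp(-6*I*pi/7)  exp(4*I*pi/7) 
  chi_6          1             exp(-2*I*pi/7)  exp(-4*I*pi/7)  exp(-6*I*pi/7)  exp(6*I*pi/7)   exp(4*I*pi/7)   exp(2*I*pi/7) 

Spot check: chi_2(0) = zeta_7^(2*0) = zeta_7^0 = 1.

Derivation: Z/7Z is abelian, so all 7 irreducible complex representations are 1-dimensional. They are given by chi_k(m) = zeta_7^(k*m) for k = 0,...,6. Row orthogonality: sum_m chi_k(m) conj(chi_l(m)) = 7 * [k = l].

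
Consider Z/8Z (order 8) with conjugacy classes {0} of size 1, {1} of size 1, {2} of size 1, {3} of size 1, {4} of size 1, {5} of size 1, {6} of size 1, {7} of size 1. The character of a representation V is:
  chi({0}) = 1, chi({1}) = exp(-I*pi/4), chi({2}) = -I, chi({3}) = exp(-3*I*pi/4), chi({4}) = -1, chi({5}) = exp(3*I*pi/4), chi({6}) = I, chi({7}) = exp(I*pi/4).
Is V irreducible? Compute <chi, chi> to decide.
Irreducible: <chi, chi> = 1.

Details: <chi, chi> = (1/|G|) sum_C |C| * |chi(C)|^2 = (1/8)[1*|1|^2 + 1*|exp(-I*pi/4)|^2 + 1*|-I|^2 + 1*|exp(-3*I*pi/4)|^2 + 1*|-1|^2 + 1*|exp(3*I*pi/4)|^2 + 1*|I|^2 + 1*|exp(I*pi/4)|^2]
  = (1/8)[(1) + (1) + (1) + (1) + (1) + (1) + (1) + (1)] = 8/8 = 1.
(Exp terms are combined using exp(i*s)*conj(exp(i*t)) = exp(i*(s-t)), and sums of them are collapsed using the identity that for every m > 1 the m distinct m-th roots of unity sum to 0, e.g. 1 + exp(2*I*pi/3) + exp(-2*I*pi/3) = 0.)
A character is irreducible iff <chi, chi> = 1, so this representation is irreducible.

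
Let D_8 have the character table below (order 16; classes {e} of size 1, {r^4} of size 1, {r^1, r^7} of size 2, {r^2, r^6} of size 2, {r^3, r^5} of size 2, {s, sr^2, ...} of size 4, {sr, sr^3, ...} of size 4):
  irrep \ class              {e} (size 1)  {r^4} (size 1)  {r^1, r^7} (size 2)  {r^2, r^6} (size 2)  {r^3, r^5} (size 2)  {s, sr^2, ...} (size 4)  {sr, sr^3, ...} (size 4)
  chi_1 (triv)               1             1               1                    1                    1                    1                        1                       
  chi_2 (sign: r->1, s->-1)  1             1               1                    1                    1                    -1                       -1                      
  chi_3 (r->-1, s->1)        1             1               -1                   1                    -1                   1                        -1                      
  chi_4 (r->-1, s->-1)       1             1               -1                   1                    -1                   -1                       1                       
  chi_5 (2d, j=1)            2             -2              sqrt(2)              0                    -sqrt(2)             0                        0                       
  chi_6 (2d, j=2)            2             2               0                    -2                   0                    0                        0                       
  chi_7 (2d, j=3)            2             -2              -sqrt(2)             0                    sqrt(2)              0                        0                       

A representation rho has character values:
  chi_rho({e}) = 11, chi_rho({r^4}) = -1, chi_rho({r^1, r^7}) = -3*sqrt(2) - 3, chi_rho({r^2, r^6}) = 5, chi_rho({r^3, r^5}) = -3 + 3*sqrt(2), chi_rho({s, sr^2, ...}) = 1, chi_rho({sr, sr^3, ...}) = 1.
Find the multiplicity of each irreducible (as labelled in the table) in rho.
Multiplicities: chi_1: 1, chi_2: 0, chi_3: 2, chi_4: 2, chi_5: 0, chi_6: 0, chi_7: 3.

Derivation: Use <chi_rho, chi> = (1/|G|) sum_C |C| * chi_rho(C) * conj(chi(C)) with |G| = 16 for each irreducible chi in the table:
  <chi_rho, chi_1> = (1/16)[1*(11)*conj(1) + 1*(-1)*conj(1) + 2*(-3*sqrt(2) - 3)*conj(1) + 2*(5)*conj(1) + 2*(-3 + 3*sqrt(2))*conj(1) + 4*(1)*conj(1) + 4*(1)*conj(1)]
      = (1/16)[(11) + (-1) + (-6*sqrt(2) - 6) + (10) + (-6 + 6*sqrt(2)) + (4) + (4)] = 16/16 = 1
  <chi_rho, chi_2> = (1/16)[1*(11)*conj(1) + 1*(-1)*conj(1) + 2*(-3*sqrt(2) - 3)*conj(1) + 2*(5)*conj(1) + 2*(-3 + 3*sqrt(2))*conj(1) + 4*(1)*conj(-1) + 4*(1)*conj(-1)]
      = (1/16)[(11) + (-1) + (-6*sqrt(2) - 6) + (10) + (-6 + 6*sqrt(2)) + (-4) + (-4)] = 0/16 = 0
  <chi_rho, chi_3> = (1/16)[1*(11)*conj(1) + 1*(-1)*conj(1) + 2*(-3*sqrt(2) - 3)*conj(-1) + 2*(5)*conj(1) + 2*(-3 + 3*sqrt(2))*conj(-1) + 4*(1)*conj(1) + 4*(1)*conj(-1)]
      = (1/16)[(11) + (-1) + (6 + 6*sqrt(2)) + (10) + (6 - 6*sqrt(2)) + (4) + (-4)] = 32/16 = 2
  <chi_rho, chi_4> = (1/16)[1*(11)*conj(1) + 1*(-1)*conj(1) + 2*(-3*sqrt(2) - 3)*conj(-1) + 2*(5)*conj(1) + 2*(-3 + 3*sqrt(2))*conj(-1) + 4*(1)*conj(-1) + 4*(1)*conj(1)]
      = (1/16)[(11) + (-1) + (6 + 6*sqrt(2)) + (10) + (6 - 6*sqrt(2)) + (-4) + (4)] = 32/16 = 2
  <chi_rho, chi_5> = (1/16)[1*(11)*conj(2) + 1*(-1)*conj(-2) + 2*(-3*sqrt(2) - 3)*conj(sqrt(2)) + 2*(5)*conj(0) + 2*(-3 + 3*sqrt(2))*conj(-sqrt(2)) + 4*(1)*conj(0) + 4*(1)*conj(0)]
      = (1/16)[(22) + (2) + (-12 - 6*sqrt(2)) + (0) + (-12 + 6*sqrt(2)) + (0) + (0)] = 0/16 = 0
  <chi_rho, chi_6> = (1/16)[1*(11)*conj(2) + 1*(-1)*conj(2) + 2*(-3*sqrt(2) - 3)*conj(0) + 2*(5)*conj(-2) + 2*(-3 + 3*sqrt(2))*conj(0) + 4*(1)*conj(0) + 4*(1)*conj(0)]
      = (1/16)[(22) + (-2) + (0) + (-20) + (0) + (0) + (0)] = 0/16 = 0
  <chi_rho, chi_7> = (1/16)[1*(11)*conj(2) + 1*(-1)*conj(-2) + 2*(-3*sqrt(2) - 3)*conj(-sqrt(2)) + 2*(5)*conj(0) + 2*(-3 + 3*sqrt(2))*conj(sqrt(2)) + 4*(1)*conj(0) + 4*(1)*conj(0)]
      = (1/16)[(22) + (2) + (6*sqrt(2) + 12) + (0) + (12 - 6*sqrt(2)) + (0) + (0)] = 48/16 = 3
Dimension check: dim(rho) = sum (mult * dim) = 1*1 + 0*1 + 2*1 + 2*1 + 0*2 + 0*2 + 3*2 = 11 = chi_rho(e) = 11.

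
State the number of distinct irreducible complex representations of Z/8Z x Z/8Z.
64

Details: The number of irreducible complex representations of a finite group equals its number of conjugacy classes. Z/8Z x Z/8Z is abelian of order 64, so every element is its own conjugacy class: 64 classes, so Z/8Z x Z/8Z (order 64) has exactly 64 irreducible complex representations.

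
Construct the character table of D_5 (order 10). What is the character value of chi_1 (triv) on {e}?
Conjugacy classes: {e} of size 1, {r^1, r^4} of size 2, {r^2, r^3} of size 2, {s, sr, ..., sr^4} of size 5.
Character table:
  irrep \ class              {e} (size 1)  {r^1, r^4} (size 2)  {r^2, r^3} (size 2)  {s, sr, ..., sr^4} (size 5)
  chi_1 (triv)               1             1                    1                    1                          
  chi_2 (sign: r->1, s->-1)  1             1                    1                    -1                         
  chi_3 (2d, j=1)            2             -1/2 + sqrt(5)/2     -sqrt(5)/2 - 1/2     0                          
  chi_4 (2d, j=2)            2             -sqrt(5)/2 - 1/2     -1/2 + sqrt(5)/2     0                          

Spot check: chi_1 (triv) on {e} = 1.

Solution. D_5 has order 2*5 = 10 with 4 conjugacy classes, hence 4 irreducibles. Sum of squared dims 1 + 1 + 4 + 4 = 10 = |G|. Linear characters come from the abelianisation; the 2-dimensional irreps have character r^k -> 2*cos(2*pi*j*k/5), reflections -> 0.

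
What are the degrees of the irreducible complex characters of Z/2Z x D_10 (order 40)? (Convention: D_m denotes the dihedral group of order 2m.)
Dimensions: 1, 1, 1, 1, 1, 1, 1, 1, 2, 2, 2, 2, 2, 2, 2, 2

Explanation: There are 16 irreducibles (= number of conjugacy classes). Their dimensions d_i satisfy sum d_i^2 = |G| = 40: 1 + 1 + 1 + 1 + 1 + 1 + 1 + 1 + 4 + 4 + 4 + 4 + 4 + 4 + 4 + 4 = 40. (For the product with Z/2Z: each of the 2 1-dim characters of Z/2Z tensors with each irrep of D_10, giving 2 copies of each D_10-dimension.)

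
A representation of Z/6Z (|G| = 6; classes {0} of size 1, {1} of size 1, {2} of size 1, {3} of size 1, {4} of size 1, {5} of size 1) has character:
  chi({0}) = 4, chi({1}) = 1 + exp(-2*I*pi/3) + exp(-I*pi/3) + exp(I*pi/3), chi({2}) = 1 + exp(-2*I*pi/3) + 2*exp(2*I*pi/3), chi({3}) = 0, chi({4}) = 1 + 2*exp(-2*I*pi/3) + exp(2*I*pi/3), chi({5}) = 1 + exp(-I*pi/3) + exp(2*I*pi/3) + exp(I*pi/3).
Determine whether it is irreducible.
Not irreducible (reducible): <chi, chi> = 4 > 1.

Derivation: <chi, chi> = (1/|G|) sum_C |C| * |chi(C)|^2 = (1/6)[1*|4|^2 + 1*|1 + exp(-2*I*pi/3) + exp(-I*pi/3) + exp(I*pi/3)|^2 + 1*|1 + exp(-2*I*pi/3) + 2*exp(2*I*pi/3)|^2 + 1*|0|^2 + 1*|1 + 2*exp(-2*I*pi/3) + exp(2*I*pi/3)|^2 + 1*|1 + exp(-I*pi/3) + exp(2*I*pi/3) + exp(I*pi/3)|^2]
  = (1/6)[(16) + (3) + (1) + (0) + (1) + (3)] = 24/6 = 4.
(Exp terms are combined using exp(i*s)*conj(exp(i*t)) = exp(i*(s-t)), and sums of them are collapsed using the identity that for every m > 1 the m distinct m-th roots of unity sum to 0, e.g. 1 + exp(2*I*pi/3) + exp(-2*I*pi/3) = 0.)
A character is irreducible iff <chi, chi> = 1, so this representation is reducible.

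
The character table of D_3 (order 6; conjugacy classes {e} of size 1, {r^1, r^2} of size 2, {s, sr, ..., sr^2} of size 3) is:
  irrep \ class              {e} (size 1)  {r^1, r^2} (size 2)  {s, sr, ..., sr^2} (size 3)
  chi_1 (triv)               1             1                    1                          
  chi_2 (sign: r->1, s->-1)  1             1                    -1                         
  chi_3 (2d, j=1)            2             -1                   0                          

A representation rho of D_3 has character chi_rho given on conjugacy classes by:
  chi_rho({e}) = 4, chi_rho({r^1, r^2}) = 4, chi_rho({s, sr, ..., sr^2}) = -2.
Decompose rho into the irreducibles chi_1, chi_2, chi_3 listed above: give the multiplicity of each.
Multiplicities: chi_1: 1, chi_2: 3, chi_3: 0.

Justification: Use <chi_rho, chi> = (1/|G|) sum_C |C| * chi_rho(C) * conj(chi(C)) with |G| = 6 for each irreducible chi in the table:
  <chi_rho, chi_1> = (1/6)[1*(4)*conj(1) + 2*(4)*conj(1) + 3*(-2)*conj(1)]
      = (1/6)[(4) + (8) + (-6)] = 6/6 = 1
  <chi_rho, chi_2> = (1/6)[1*(4)*conj(1) + 2*(4)*conj(1) + 3*(-2)*conj(-1)]
      = (1/6)[(4) + (8) + (6)] = 18/6 = 3
  <chi_rho, chi_3> = (1/6)[1*(4)*conj(2) + 2*(4)*conj(-1) + 3*(-2)*conj(0)]
      = (1/6)[(8) + (-8) + (0)] = 0/6 = 0
Dimension check: dim(rho) = sum (mult * dim) = 1*1 + 3*1 + 0*2 = 4 = chi_rho(e) = 4.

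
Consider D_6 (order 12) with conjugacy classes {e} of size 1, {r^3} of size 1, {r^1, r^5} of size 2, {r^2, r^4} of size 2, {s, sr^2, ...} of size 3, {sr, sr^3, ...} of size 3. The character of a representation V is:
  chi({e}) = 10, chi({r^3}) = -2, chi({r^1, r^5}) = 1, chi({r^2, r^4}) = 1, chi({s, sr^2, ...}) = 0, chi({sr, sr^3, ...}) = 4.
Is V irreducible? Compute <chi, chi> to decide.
Not irreducible (reducible): <chi, chi> = 13 > 1.

Proof sketch: <chi, chi> = (1/|G|) sum_C |C| * |chi(C)|^2 = (1/12)[1*|10|^2 + 1*|-2|^2 + 2*|1|^2 + 2*|1|^2 + 3*|0|^2 + 3*|4|^2]
  = (1/12)[(100) + (4) + (2) + (2) + (0) + (48)] = 156/12 = 13.
A character is irreducible iff <chi, chi> = 1, so this representation is reducible.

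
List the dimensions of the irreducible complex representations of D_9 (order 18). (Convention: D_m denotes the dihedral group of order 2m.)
Dimensions: 1, 1, 2, 2, 2, 2

Explanation: There are 6 irreducibles (= number of conjugacy classes). Their dimensions d_i satisfy sum d_i^2 = |G| = 18: 1 + 1 + 4 + 4 + 4 + 4 = 18.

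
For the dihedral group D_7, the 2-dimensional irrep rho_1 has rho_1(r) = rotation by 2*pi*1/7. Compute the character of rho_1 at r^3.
chi_{rho_1}(r^3) = 2*cos(2*pi*1*3/7) = -2*cos(pi/7)

Derivation: rho_1(r^3) is rotation by angle 2*pi*1*3/7, whose trace is 2*cos(2*pi*1*3/7) = -2*cos(pi/7).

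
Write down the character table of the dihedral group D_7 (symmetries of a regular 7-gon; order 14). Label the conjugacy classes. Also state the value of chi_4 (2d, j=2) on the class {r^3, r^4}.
Conjugacy classes: {e} of size 1, {r^1, r^6} of size 2, {r^2, r^5} of size 2, {r^3, r^4} of size 2, {s, sr, ..., sr^6} of size 7.
Character table:
  irrep \ class              {e} (size 1)  {r^1, r^6} (size 2)  {r^2, r^5} (size 2)  {r^3, r^4} (size 2)  {s, sr, ..., sr^6} (size 7)
  chi_1 (triv)               1             1                    1                    1                    1                          
  chi_2 (sign: r->1, s->-1)  1             1                    1                    1                    -1                         
  chi_3 (2d, j=1)            2             2*cos(2*pi/7)        -2*cos(3*pi/7)       -2*cos(pi/7)         0                          
  chi_4 (2d, j=2)            2             -2*cos(3*pi/7)       -2*cos(pi/7)         2*cos(2*pi/7)        0                          
  chi_5 (2d, j=3)            2             -2*cos(pi/7)         2*cos(2*pi/7)        -2*cos(3*pi/7)       0                          

Spot check: chi_4 (2d, j=2) on {r^3, r^4} = 2*cos(2*pi/7).

Derivation: D_7 has order 2*7 = 14 with 5 conjugacy classes, hence 5 irreducibles. Sum of squared dims 1 + 1 + 4 + 4 + 4 = 14 = |G|. Linear characters come from the abelianisation; the 2-dimensional irreps have character r^k -> 2*cos(2*pi*j*k/7), reflections -> 0.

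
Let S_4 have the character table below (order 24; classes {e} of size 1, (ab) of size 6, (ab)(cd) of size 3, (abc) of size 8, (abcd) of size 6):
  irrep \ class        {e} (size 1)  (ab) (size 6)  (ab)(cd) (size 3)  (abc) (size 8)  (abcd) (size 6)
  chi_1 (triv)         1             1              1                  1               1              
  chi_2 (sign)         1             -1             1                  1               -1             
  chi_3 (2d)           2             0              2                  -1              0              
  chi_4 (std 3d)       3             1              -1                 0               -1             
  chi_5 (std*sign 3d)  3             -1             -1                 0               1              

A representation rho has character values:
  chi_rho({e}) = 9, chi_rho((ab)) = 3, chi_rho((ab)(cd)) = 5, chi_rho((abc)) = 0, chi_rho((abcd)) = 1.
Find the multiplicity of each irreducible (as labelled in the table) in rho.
Multiplicities: chi_1: 2, chi_2: 0, chi_3: 2, chi_4: 1, chi_5: 0.

Solution. Use <chi_rho, chi> = (1/|G|) sum_C |C| * chi_rho(C) * conj(chi(C)) with |G| = 24 for each irreducible chi in the table:
  <chi_rho, chi_1> = (1/24)[1*(9)*conj(1) + 6*(3)*conj(1) + 3*(5)*conj(1) + 8*(0)*conj(1) + 6*(1)*conj(1)]
      = (1/24)[(9) + (18) + (15) + (0) + (6)] = 48/24 = 2
  <chi_rho, chi_2> = (1/24)[1*(9)*conj(1) + 6*(3)*conj(-1) + 3*(5)*conj(1) + 8*(0)*conj(1) + 6*(1)*conj(-1)]
      = (1/24)[(9) + (-18) + (15) + (0) + (-6)] = 0/24 = 0
  <chi_rho, chi_3> = (1/24)[1*(9)*conj(2) + 6*(3)*conj(0) + 3*(5)*conj(2) + 8*(0)*conj(-1) + 6*(1)*conj(0)]
      = (1/24)[(18) + (0) + (30) + (0) + (0)] = 48/24 = 2
  <chi_rho, chi_4> = (1/24)[1*(9)*conj(3) + 6*(3)*conj(1) + 3*(5)*conj(-1) + 8*(0)*conj(0) + 6*(1)*conj(-1)]
      = (1/24)[(27) + (18) + (-15) + (0) + (-6)] = 24/24 = 1
  <chi_rho, chi_5> = (1/24)[1*(9)*conj(3) + 6*(3)*conj(-1) + 3*(5)*conj(-1) + 8*(0)*conj(0) + 6*(1)*conj(1)]
      = (1/24)[(27) + (-18) + (-15) + (0) + (6)] = 0/24 = 0
Dimension check: dim(rho) = sum (mult * dim) = 2*1 + 0*1 + 2*2 + 1*3 + 0*3 = 9 = chi_rho(e) = 9.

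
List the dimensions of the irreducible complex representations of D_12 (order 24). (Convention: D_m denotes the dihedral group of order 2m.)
Dimensions: 1, 1, 1, 1, 2, 2, 2, 2, 2

Details: There are 9 irreducibles (= number of conjugacy classes). Their dimensions d_i satisfy sum d_i^2 = |G| = 24: 1 + 1 + 1 + 1 + 4 + 4 + 4 + 4 + 4 = 24.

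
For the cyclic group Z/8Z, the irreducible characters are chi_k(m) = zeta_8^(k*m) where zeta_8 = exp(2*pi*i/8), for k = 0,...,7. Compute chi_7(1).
chi_7(1) = zeta_8^7 = exp(-I*pi/4)

Argument: chi_7(1) = zeta_8^(7*1) = zeta_8^7. Since zeta_8^8 = 1, this equals zeta_8^7 = exp(2*pi*i*7/8) = exp(-I*pi/4).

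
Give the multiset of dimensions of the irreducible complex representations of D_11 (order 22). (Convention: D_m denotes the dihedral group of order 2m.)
Dimensions: 1, 1, 2, 2, 2, 2, 2

Proof sketch: There are 7 irreducibles (= number of conjugacy classes). Their dimensions d_i satisfy sum d_i^2 = |G| = 22: 1 + 1 + 4 + 4 + 4 + 4 + 4 = 22.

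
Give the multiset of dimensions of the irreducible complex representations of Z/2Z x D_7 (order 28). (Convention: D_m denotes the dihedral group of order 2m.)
Dimensions: 1, 1, 1, 1, 2, 2, 2, 2, 2, 2

Proof sketch: There are 10 irreducibles (= number of conjugacy classes). Their dimensions d_i satisfy sum d_i^2 = |G| = 28: 1 + 1 + 1 + 1 + 4 + 4 + 4 + 4 + 4 + 4 = 28. (For the product with Z/2Z: each of the 2 1-dim characters of Z/2Z tensors with each irrep of D_7, giving 2 copies of each D_7-dimension.)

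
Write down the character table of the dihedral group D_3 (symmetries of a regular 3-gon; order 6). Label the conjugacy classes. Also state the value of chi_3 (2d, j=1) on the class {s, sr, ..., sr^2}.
Conjugacy classes: {e} of size 1, {r^1, r^2} of size 2, {s, sr, ..., sr^2} of size 3.
Character table:
  irrep \ class              {e} (size 1)  {r^1, r^2} (size 2)  {s, sr, ..., sr^2} (size 3)
  chi_1 (triv)               1             1                    1                          
  chi_2 (sign: r->1, s->-1)  1             1                    -1                         
  chi_3 (2d, j=1)            2             -1                   0                          

Spot check: chi_3 (2d, j=1) on {s, sr, ..., sr^2} = 0.

Proof sketch: D_3 has order 2*3 = 6 with 3 conjugacy classes, hence 3 irreducibles. Sum of squared dims 1 + 1 + 4 = 6 = |G|. Linear characters come from the abelianisation; the 2-dimensional irreps have character r^k -> 2*cos(2*pi*j*k/3), reflections -> 0.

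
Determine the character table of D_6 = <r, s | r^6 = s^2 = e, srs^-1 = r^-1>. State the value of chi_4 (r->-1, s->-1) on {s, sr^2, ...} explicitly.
Conjugacy classes: {e} of size 1, {r^3} of size 1, {r^1, r^5} of size 2, {r^2, r^4} of size 2, {s, sr^2, ...} of size 3, {sr, sr^3, ...} of size 3.
Character table:
  irrep \ class              {e} (size 1)  {r^3} (size 1)  {r^1, r^5} (size 2)  {r^2, r^4} (size 2)  {s, sr^2, ...} (size 3)  {sr, sr^3, ...} (size 3)
  chi_1 (triv)               1             1               1                    1                    1                        1                       
  chi_2 (sign: r->1, s->-1)  1             1               1                    1                    -1                       -1                      
  chi_3 (r->-1, s->1)        1             -1              -1                   1                    1                        -1                      
  chi_4 (r->-1, s->-1)       1             -1              -1                   1                    -1                       1                       
  chi_5 (2d, j=1)            2             -2              1                    -1                   0                        0                       
  chi_6 (2d, j=2)            2             2               -1                   -1                   0                        0                       

Spot check: chi_4 (r->-1, s->-1) on {s, sr^2, ...} = -1.

Justification: D_6 has order 2*6 = 12 with 6 conjugacy classes, hence 6 irreducibles. Sum of squared dims 1 + 1 + 1 + 1 + 4 + 4 = 12 = |G|. Linear characters come from the abelianisation; the 2-dimensional irreps have character r^k -> 2*cos(2*pi*j*k/6), reflections -> 0.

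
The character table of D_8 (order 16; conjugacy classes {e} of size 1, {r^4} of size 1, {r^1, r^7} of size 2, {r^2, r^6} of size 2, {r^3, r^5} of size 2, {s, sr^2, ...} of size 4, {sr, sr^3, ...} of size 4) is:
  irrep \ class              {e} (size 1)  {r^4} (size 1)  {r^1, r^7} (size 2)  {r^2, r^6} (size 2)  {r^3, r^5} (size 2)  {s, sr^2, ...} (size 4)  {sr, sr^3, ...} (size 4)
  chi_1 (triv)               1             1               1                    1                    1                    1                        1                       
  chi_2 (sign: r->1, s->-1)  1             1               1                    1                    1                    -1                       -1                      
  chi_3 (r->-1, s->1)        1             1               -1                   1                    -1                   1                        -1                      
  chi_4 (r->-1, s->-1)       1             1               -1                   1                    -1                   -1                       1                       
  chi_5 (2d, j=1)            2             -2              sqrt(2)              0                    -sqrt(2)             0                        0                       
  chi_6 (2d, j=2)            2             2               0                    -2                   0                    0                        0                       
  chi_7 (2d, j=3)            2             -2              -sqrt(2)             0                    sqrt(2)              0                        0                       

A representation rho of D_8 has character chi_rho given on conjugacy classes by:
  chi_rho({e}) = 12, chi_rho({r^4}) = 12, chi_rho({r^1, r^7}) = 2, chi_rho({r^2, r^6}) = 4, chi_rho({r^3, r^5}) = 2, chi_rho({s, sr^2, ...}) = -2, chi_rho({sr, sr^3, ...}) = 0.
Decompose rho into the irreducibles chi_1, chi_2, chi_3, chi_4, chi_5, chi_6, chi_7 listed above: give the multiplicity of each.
Multiplicities: chi_1: 2, chi_2: 3, chi_3: 1, chi_4: 2, chi_5: 0, chi_6: 2, chi_7: 0.

Argument: Use <chi_rho, chi> = (1/|G|) sum_C |C| * chi_rho(C) * conj(chi(C)) with |G| = 16 for each irreducible chi in the table:
  <chi_rho, chi_1> = (1/16)[1*(12)*conj(1) + 1*(12)*conj(1) + 2*(2)*conj(1) + 2*(4)*conj(1) + 2*(2)*conj(1) + 4*(-2)*conj(1) + 4*(0)*conj(1)]
      = (1/16)[(12) + (12) + (4) + (8) + (4) + (-8) + (0)] = 32/16 = 2
  <chi_rho, chi_2> = (1/16)[1*(12)*conj(1) + 1*(12)*conj(1) + 2*(2)*conj(1) + 2*(4)*conj(1) + 2*(2)*conj(1) + 4*(-2)*conj(-1) + 4*(0)*conj(-1)]
      = (1/16)[(12) + (12) + (4) + (8) + (4) + (8) + (0)] = 48/16 = 3
  <chi_rho, chi_3> = (1/16)[1*(12)*conj(1) + 1*(12)*conj(1) + 2*(2)*conj(-1) + 2*(4)*conj(1) + 2*(2)*conj(-1) + 4*(-2)*conj(1) + 4*(0)*conj(-1)]
      = (1/16)[(12) + (12) + (-4) + (8) + (-4) + (-8) + (0)] = 16/16 = 1
  <chi_rho, chi_4> = (1/16)[1*(12)*conj(1) + 1*(12)*conj(1) + 2*(2)*conj(-1) + 2*(4)*conj(1) + 2*(2)*conj(-1) + 4*(-2)*conj(-1) + 4*(0)*conj(1)]
      = (1/16)[(12) + (12) + (-4) + (8) + (-4) + (8) + (0)] = 32/16 = 2
  <chi_rho, chi_5> = (1/16)[1*(12)*conj(2) + 1*(12)*conj(-2) + 2*(2)*conj(sqrt(2)) + 2*(4)*conj(0) + 2*(2)*conj(-sqrt(2)) + 4*(-2)*conj(0) + 4*(0)*conj(0)]
      = (1/16)[(24) + (-24) + (4*sqrt(2)) + (0) + (-4*sqrt(2)) + (0) + (0)] = 0/16 = 0
  <chi_rho, chi_6> = (1/16)[1*(12)*conj(2) + 1*(12)*conj(2) + 2*(2)*conj(0) + 2*(4)*conj(-2) + 2*(2)*conj(0) + 4*(-2)*conj(0) + 4*(0)*conj(0)]
      = (1/16)[(24) + (24) + (0) + (-16) + (0) + (0) + (0)] = 32/16 = 2
  <chi_rho, chi_7> = (1/16)[1*(12)*conj(2) + 1*(12)*conj(-2) + 2*(2)*conj(-sqrt(2)) + 2*(4)*conj(0) + 2*(2)*conj(sqrt(2)) + 4*(-2)*conj(0) + 4*(0)*conj(0)]
      = (1/16)[(24) + (-24) + (-4*sqrt(2)) + (0) + (4*sqrt(2)) + (0) + (0)] = 0/16 = 0
Dimension check: dim(rho) = sum (mult * dim) = 2*1 + 3*1 + 1*1 + 2*1 + 0*2 + 2*2 + 0*2 = 12 = chi_rho(e) = 12.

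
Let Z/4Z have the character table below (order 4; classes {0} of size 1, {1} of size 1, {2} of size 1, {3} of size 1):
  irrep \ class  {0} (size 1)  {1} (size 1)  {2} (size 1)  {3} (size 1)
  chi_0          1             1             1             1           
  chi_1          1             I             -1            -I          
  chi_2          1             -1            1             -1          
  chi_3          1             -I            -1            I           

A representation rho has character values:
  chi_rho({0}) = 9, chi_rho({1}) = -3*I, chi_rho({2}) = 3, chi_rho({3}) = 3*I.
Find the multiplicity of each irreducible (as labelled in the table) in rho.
Multiplicities: chi_0: 3, chi_1: 0, chi_2: 3, chi_3: 3.

Why: Use <chi_rho, chi> = (1/|G|) sum_C |C| * chi_rho(C) * conj(chi(C)) with |G| = 4 for each irreducible chi in the table:
  <chi_rho, chi_0> = (1/4)[1*(9)*conj(1) + 1*(-3*I)*conj(1) + 1*(3)*conj(1) + 1*(3*I)*conj(1)]
      = (1/4)[(9) + (-3*I) + (3) + (3*I)] = 12/4 = 3
  <chi_rho, chi_1> = (1/4)[1*(9)*conj(1) + 1*(-3*I)*conj(I) + 1*(3)*conj(-1) + 1*(3*I)*conj(-I)]
      = (1/4)[(9) + (-3) + (-3) + (-3)] = 0/4 = 0
  <chi_rho, chi_2> = (1/4)[1*(9)*conj(1) + 1*(-3*I)*conj(-1) + 1*(3)*conj(1) + 1*(3*I)*conj(-1)]
      = (1/4)[(9) + (3*I) + (3) + (-3*I)] = 12/4 = 3
  <chi_rho, chi_3> = (1/4)[1*(9)*conj(1) + 1*(-3*I)*conj(-I) + 1*(3)*conj(-1) + 1*(3*I)*conj(I)]
      = (1/4)[(9) + (3) + (-3) + (3)] = 12/4 = 3
(Exp terms are combined using exp(i*s)*conj(exp(i*t)) = exp(i*(s-t)), and sums of them are collapsed using the identity that for every m > 1 the m distinct m-th roots of unity sum to 0, e.g. 1 + exp(2*I*pi/3) + exp(-2*I*pi/3) = 0.)
Dimension check: dim(rho) = sum (mult * dim) = 3*1 + 0*1 + 3*1 + 3*1 = 9 = chi_rho(e) = 9.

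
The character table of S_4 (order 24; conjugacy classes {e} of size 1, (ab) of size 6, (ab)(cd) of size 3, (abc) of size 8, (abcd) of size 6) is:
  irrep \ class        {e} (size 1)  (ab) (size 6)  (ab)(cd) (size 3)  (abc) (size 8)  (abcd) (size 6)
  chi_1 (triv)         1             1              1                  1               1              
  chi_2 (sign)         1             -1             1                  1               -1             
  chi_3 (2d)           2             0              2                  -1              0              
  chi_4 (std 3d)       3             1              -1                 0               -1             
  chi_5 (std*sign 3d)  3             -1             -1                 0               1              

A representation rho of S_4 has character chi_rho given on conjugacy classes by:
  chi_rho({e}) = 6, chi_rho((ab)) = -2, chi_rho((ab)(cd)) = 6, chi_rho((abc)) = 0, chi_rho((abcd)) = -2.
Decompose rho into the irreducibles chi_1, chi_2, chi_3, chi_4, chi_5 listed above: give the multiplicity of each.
Multiplicities: chi_1: 0, chi_2: 2, chi_3: 2, chi_4: 0, chi_5: 0.

Justification: Use <chi_rho, chi> = (1/|G|) sum_C |C| * chi_rho(C) * conj(chi(C)) with |G| = 24 for each irreducible chi in the table:
  <chi_rho, chi_1> = (1/24)[1*(6)*conj(1) + 6*(-2)*conj(1) + 3*(6)*conj(1) + 8*(0)*conj(1) + 6*(-2)*conj(1)]
      = (1/24)[(6) + (-12) + (18) + (0) + (-12)] = 0/24 = 0
  <chi_rho, chi_2> = (1/24)[1*(6)*conj(1) + 6*(-2)*conj(-1) + 3*(6)*conj(1) + 8*(0)*conj(1) + 6*(-2)*conj(-1)]
      = (1/24)[(6) + (12) + (18) + (0) + (12)] = 48/24 = 2
  <chi_rho, chi_3> = (1/24)[1*(6)*conj(2) + 6*(-2)*conj(0) + 3*(6)*conj(2) + 8*(0)*conj(-1) + 6*(-2)*conj(0)]
      = (1/24)[(12) + (0) + (36) + (0) + (0)] = 48/24 = 2
  <chi_rho, chi_4> = (1/24)[1*(6)*conj(3) + 6*(-2)*conj(1) + 3*(6)*conj(-1) + 8*(0)*conj(0) + 6*(-2)*conj(-1)]
      = (1/24)[(18) + (-12) + (-18) + (0) + (12)] = 0/24 = 0
  <chi_rho, chi_5> = (1/24)[1*(6)*conj(3) + 6*(-2)*conj(-1) + 3*(6)*conj(-1) + 8*(0)*conj(0) + 6*(-2)*conj(1)]
      = (1/24)[(18) + (12) + (-18) + (0) + (-12)] = 0/24 = 0
Dimension check: dim(rho) = sum (mult * dim) = 0*1 + 2*1 + 2*2 + 0*3 + 0*3 = 6 = chi_rho(e) = 6.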